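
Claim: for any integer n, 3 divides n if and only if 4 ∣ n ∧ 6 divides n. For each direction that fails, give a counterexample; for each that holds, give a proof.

Only the converse holds.

[⇒] This fails: take n = 3. Certainly 3 ∣ 3, but 4 ∤ 3.

[⇐] Suppose 4 ∣ n and 6 ∣ n. Any common multiple of 4 and 6 is a multiple of their lcm; here lcm(4, 6) = 4·6/gcd(4, 6) = 24/2 = 12, so 12 ∣ n. Since 3 ∣ 12, it follows that 3 ∣ n.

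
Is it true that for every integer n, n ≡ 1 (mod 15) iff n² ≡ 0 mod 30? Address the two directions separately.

Neither direction holds.

(⇒) This fails: take n = 1. Then 1 ≡ 1 (mod 15), but 1² = 1 ≡ 1 (mod 30), not 0.

(⇐) This fails: take n = 0. Then 0² = 0 ≡ 0 (mod 30), yet 0 ≡ 0 (mod 15), not 1.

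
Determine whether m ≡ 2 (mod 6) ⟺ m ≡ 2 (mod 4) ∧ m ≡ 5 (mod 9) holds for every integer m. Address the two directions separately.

(⟹) This fails: m = 32 gives 32 ≡ 2 (mod 6) but 32 ≡ 0 (mod 4), so the conjunction on the right does not hold.

(⟸) Conversely, if m ≡ 2 (mod 4) and m ≡ 5 (mod 9), then by the Chinese remainder theorem m ≡ 14 (mod 36). Since 14 ≡ 2 (mod 6) and 6 ∣ 36, we get m ≡ 2 (mod 6).

Only the converse holds.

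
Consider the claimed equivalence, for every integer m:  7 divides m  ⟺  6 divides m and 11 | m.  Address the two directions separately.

Both directions fail.

(⟹) This fails: take m = 7. Certainly 7 ∣ 7, but 6 ∤ 7.

(⟸) This fails: take m = 66. Both 6 ∣ 66 and 11 ∣ 66, yet 66 is not a multiple of 7 (since 66 = 9·7 + 3), so 7 ∤ 66.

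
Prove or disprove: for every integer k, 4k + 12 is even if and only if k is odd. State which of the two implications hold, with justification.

Only the reverse direction holds.

(←) Suppose k is odd. Since 4 is even, 4k is even for every k, so 4k + 12 has the same parity as 12, which is even. Hence 4k + 12 is even.

(→) This fails: take k = 4. Then 4k + 12 = 28, which is even, yet k = 4 is even, not odd.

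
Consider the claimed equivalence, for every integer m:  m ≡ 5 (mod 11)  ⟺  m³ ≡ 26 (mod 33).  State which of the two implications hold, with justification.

Forward direction. This fails: take m = 16. Then 16 ≡ 5 (mod 11), but 16³ = 4096 ≡ 4 (mod 33), not 26.

Converse. The residues r modulo 33 with r³ ≡ 26 (mod 33) are exactly {5}, and each is ≡ 5 (mod 11).

Only the reverse direction holds.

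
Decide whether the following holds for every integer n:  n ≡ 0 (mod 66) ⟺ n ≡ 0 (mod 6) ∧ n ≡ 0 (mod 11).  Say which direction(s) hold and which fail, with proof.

Equivalent; both directions hold.

(→) Suppose n ≡ 0 (mod 66); write n = 66j + 0. Since 6 ∣ 66, reducing mod 6 gives n ≡ 0 (mod 6); since 11 ∣ 66, reducing mod 11 gives n ≡ 0 (mod 11).

(←) Conversely, if n ≡ 0 (mod 6) and n ≡ 0 (mod 11), then by the Chinese remainder theorem n ≡ 0 (mod 66). This is exactly n ≡ 0 (mod 66).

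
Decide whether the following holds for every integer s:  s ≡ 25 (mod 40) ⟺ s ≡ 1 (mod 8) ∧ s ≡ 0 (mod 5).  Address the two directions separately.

Equivalent; both directions hold.

Converse. If s ≡ 1 (mod 8) and s ≡ 0 (mod 5), then by the Chinese remainder theorem s ≡ 25 (mod 40). This is exactly s ≡ 25 (mod 40).

Forward direction. Suppose s ≡ 25 (mod 40); write s = 40j + 25. Since 8 ∣ 40, reducing mod 8 gives s ≡ 25 ≡ 1 (mod 8); since 5 ∣ 40, reducing mod 5 gives s ≡ 25 ≡ 0 (mod 5).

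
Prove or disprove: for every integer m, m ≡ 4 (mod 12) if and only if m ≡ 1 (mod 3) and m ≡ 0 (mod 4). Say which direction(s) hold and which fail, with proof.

Equivalent; both directions hold.

Forward direction. Suppose m ≡ 4 (mod 12); write m = 12j + 4. Since 3 ∣ 12, reducing mod 3 gives m ≡ 4 ≡ 1 (mod 3); since 4 ∣ 12, reducing mod 4 gives m ≡ 4 ≡ 0 (mod 4).

Converse. If m ≡ 1 (mod 3) and m ≡ 0 (mod 4), then by the Chinese remainder theorem m ≡ 4 (mod 12). This is exactly m ≡ 4 (mod 12).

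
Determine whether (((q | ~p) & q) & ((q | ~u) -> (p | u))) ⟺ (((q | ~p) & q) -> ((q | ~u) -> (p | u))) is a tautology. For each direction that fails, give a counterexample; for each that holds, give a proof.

(⇒) Assume the antecedent. If u is true, the consequent reduces to true regardless of the other variables. If u is false, the antecedent forces (u = F, q = T, p = T), and the consequent holds there. Either way the consequent holds.

(⇐) This fails. Under u = F, q = F, p = F, the left side is false but the right side is true.

Only the forward implication holds.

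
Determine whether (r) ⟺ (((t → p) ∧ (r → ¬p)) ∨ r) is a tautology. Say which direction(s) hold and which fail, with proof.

(⇒) Assume the antecedent. If p is true, ((t → p) ∧ (r → ¬p)) ∨ r reduces to true regardless of the other variables. If p is false, the antecedent forces (p = F, r = T, t = F) or (p = F, r = T, t = T), and ((t → p) ∧ (r → ¬p)) ∨ r holds there. Either way ((t → p) ∧ (r → ¬p)) ∨ r holds.

(⇐) This fails. Under p = F, r = F, t = F, the left side is false but the right side is true.

(⇒) holds; (⇐) fails.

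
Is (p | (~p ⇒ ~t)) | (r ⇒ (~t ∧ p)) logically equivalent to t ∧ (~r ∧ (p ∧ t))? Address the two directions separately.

(←) Assume the antecedent. If r is true, the antecedent cannot hold. If r is false, the consequent reduces to true regardless of the other variables. Either way the consequent holds.

(→) This fails. Under r = F, p = F, t = F, the left side is true but the right side is false.

(⇒) fails; (⇐) holds.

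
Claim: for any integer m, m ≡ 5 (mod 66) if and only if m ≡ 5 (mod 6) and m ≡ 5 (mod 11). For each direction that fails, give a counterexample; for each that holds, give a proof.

(⟸) If m ≡ 5 (mod 6) and m ≡ 5 (mod 11), then by the Chinese remainder theorem m ≡ 5 (mod 66). This is exactly m ≡ 5 (mod 66).

(⟹) Suppose m ≡ 5 (mod 66); write m = 66j + 5. Since 6 ∣ 66, reducing mod 6 gives m ≡ 5 (mod 6); since 11 ∣ 66, reducing mod 11 gives m ≡ 5 (mod 11).

Both implications hold.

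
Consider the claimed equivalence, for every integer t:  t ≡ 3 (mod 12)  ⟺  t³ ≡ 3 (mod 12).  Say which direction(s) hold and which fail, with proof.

Both directions hold.

[⇒] Suppose t ≡ 3 (mod 12). Write t = 12j + 3. Then (12j + 3)³ = 1728j³ + 1296j² + 324j + 27 = 12(144j³ + 108j² + 27j + 2) + 3, so t³ ≡ 3 (mod 12).

[⇐] For the converse, argue contrapositively. If t ≢ 3 (mod 12), then t is congruent to one of 0, 1, 2, 4, 5, 6, 7, 8, 9, 10, 11 modulo 12, and these give t³ ≡ 0, 1, 8, 4, 5, 0, 7, 8, 9, 4, 11 respectively — never 3.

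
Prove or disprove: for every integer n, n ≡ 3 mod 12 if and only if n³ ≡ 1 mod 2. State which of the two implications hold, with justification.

Only the forward direction holds.

(→) Suppose n ≡ 3 (mod 12). Then n³ ≡ 3³ = 27 (mod 12), and since 2 ∣ 12, also n³ ≡ 1 (mod 2).

(←) This fails: take n = 1. Then 1³ = 1 ≡ 1 (mod 2), yet 1 ≡ 1 (mod 12), not 3.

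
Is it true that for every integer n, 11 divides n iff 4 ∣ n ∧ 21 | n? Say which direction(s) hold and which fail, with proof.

[⇒] This fails: take n = 11. Certainly 11 ∣ 11, but 4 ∤ 11.

[⇐] This fails: take n = 84. Both 4 ∣ 84 and 21 ∣ 84, yet 84 is not a multiple of 11 (since 84 = 7·11 + 7), so 11 ∤ 84.

Both directions fail.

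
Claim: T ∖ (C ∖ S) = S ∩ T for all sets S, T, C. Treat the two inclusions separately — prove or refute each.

Only the reverse inclusion holds.

(⊆) This inclusion fails. Take S = ∅, T = {1}, C = ∅; then 1 ∈ T ∖ (C ∖ S) but 1 ∉ S ∩ T.

(⊇) Let x ∈ S ∩ T. Then either x ∈ S ∩ T and x ∉ C; or x ∈ S ∩ T ∩ C. In each case x ∈ T ∖ (C ∖ S), so S ∩ T ⊆ T ∖ (C ∖ S).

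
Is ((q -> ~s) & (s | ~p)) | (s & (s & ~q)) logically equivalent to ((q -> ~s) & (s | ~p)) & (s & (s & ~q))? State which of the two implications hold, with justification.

Only the converse holds.

[⇒] This fails. Under p = F, q = F, s = F, the left side is true but the right side is false.

[⇐] Assume the antecedent. If p is true, the antecedent forces (p = T, q = F, s = T), and the consequent holds there. If p is false, the antecedent forces (p = F, q = F, s = T), and the consequent holds there. Either way the consequent holds.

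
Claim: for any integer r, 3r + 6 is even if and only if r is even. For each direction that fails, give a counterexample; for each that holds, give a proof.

The biconditional holds.

(→) Suppose 3r + 6 is even. Since 3 is odd, 3r and r have the same parity, so 3r + 6 ≡ r + 6 (mod 2). As 6 is even, 3r + 6 is even exactly when r is even. Thus r is even.

(←) Conversely, suppose r is even; write r = 2j. Then 3r + 6 = 3·(2j) + 6 = 2·3j + 6, which is even.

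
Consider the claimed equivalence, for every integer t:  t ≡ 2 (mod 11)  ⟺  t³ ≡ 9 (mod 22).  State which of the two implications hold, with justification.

Neither implication holds.

(⇒) This fails: take t = 2. Then 2 ≡ 2 (mod 11), but 2³ = 8 ≡ 8 (mod 22), not 9.

(⇐) This fails: take t = 15. Then 15³ = 3375 ≡ 9 (mod 22), yet 15 ≡ 4 (mod 11), not 2.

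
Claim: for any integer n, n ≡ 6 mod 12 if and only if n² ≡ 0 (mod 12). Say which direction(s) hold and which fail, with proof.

(⇐) This fails: take n = 0. Then 0² = 0 ≡ 0 (mod 12), yet 0 ≡ 0 (mod 12), not 6.

(⇒) Suppose n ≡ 6 mod 12. Write n = 12j + 6. Then (12j + 6)² = 144j² + 144j + 36 = 12(12j² + 12j + 3) + 0, so n² ≡ 0 (mod 12).

(⇒) holds; (⇐) fails.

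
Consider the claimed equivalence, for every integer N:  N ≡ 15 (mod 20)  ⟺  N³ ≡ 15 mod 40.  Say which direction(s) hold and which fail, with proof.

The forward direction fails; the converse holds.

(⇒) This fails: take N = 35. Then 35 ≡ 15 (mod 20), but 35³ = 42875 ≡ 35 (mod 40), not 15.

(⇐) Conversely, the residues r modulo 40 with r³ ≡ 15 (mod 40) are exactly {15}, and each is ≡ 15 (mod 20).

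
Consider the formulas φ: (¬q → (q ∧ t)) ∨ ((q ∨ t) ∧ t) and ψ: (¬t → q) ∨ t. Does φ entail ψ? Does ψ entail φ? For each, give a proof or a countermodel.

(⟹) Assume the antecedent. If t is true, (¬t → q) ∨ t reduces to true regardless of the other variables. If t is false, the antecedent forces (t = F, q = T), and (¬t → q) ∨ t holds there. Either way (¬t → q) ∨ t holds.

(⟸) Assume the antecedent. If t is true, (¬q → (q ∧ t)) ∨ ((q ∨ t) ∧ t) reduces to true regardless of the other variables. If t is false, the antecedent forces (t = F, q = T), and (¬q → (q ∧ t)) ∨ ((q ∨ t) ∧ t) holds there. Either way (¬q → (q ∧ t)) ∨ ((q ∨ t) ∧ t) holds.

Both implications hold.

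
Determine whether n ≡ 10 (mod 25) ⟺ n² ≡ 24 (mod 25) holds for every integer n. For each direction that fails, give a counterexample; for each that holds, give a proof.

(→) This fails: take n = 10. Then 10 ≡ 10 (mod 25), but 10² = 100 ≡ 0 (mod 25), not 24.

(←) This fails: take n = 7. Then 7² = 49 ≡ 24 (mod 25), yet 7 ≡ 7 (mod 25), not 10.

Neither implication holds.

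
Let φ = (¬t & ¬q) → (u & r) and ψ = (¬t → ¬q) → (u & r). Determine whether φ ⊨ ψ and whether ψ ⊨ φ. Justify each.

Forward direction. This fails. Under q = F, t = T, u = F, r = F, the left side is true but the right side is false.

Converse. Assume the antecedent. If q is true, (¬t & ¬q) → (u & r) reduces to true regardless of the other variables. If q is false, the antecedent forces (q = F, t = F, u = T, r = T) or (q = F, t = T, u = T, r = T), and (¬t & ¬q) → (u & r) holds there. Either way (¬t & ¬q) → (u & r) holds.

Only the converse holds.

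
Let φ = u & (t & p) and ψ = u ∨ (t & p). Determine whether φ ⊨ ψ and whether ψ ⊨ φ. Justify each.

(⇒) holds; (⇐) fails.

(→) Assume the antecedent. If u is true, u ∨ (t & p) reduces to true regardless of the other variables. If u is false, the antecedent cannot hold. Either way u ∨ (t & p) holds.

(←) This fails. Under u = T, t = F, p = F, the left side is false but the right side is true.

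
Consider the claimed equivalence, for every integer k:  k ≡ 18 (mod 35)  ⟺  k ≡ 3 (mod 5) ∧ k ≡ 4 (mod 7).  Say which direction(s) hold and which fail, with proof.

Equivalent; both directions hold.

Forward direction. Suppose k ≡ 18 (mod 35); write k = 35j + 18. Since 5 ∣ 35, reducing mod 5 gives k ≡ 18 ≡ 3 (mod 5); since 7 ∣ 35, reducing mod 7 gives k ≡ 18 ≡ 4 (mod 7).

Converse. If k ≡ 3 (mod 5) and k ≡ 4 (mod 7), then by the Chinese remainder theorem k ≡ 18 (mod 35). This is exactly k ≡ 18 (mod 35).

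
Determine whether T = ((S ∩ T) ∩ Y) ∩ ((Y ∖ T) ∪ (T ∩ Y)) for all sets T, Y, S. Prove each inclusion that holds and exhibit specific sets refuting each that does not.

Forward inclusion. This inclusion fails. Take T = {1}, Y = ∅, S = ∅; then 1 ∈ T but 1 ∉ ((S ∩ T) ∩ Y) ∩ ((Y ∖ T) ∪ (T ∩ Y)).

Reverse inclusion. Let x ∈ ((S ∩ T) ∩ Y) ∩ ((Y ∖ T) ∪ (T ∩ Y)). Then x ∈ T ∩ Y ∩ S, from which x ∈ T.

The sets are not equal: only the reverse inclusion holds.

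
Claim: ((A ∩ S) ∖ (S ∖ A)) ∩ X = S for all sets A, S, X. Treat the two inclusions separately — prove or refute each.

(⟹) Let x ∈ ((A ∩ S) ∖ (S ∖ A)) ∩ X. Then x ∈ A ∩ S ∩ X, from which x ∈ S.

(⟸) This inclusion fails. Take A = ∅, S = {1}, X = ∅; then 1 ∈ S but 1 ∉ ((A ∩ S) ∖ (S ∖ A)) ∩ X.

(⊆) holds; (⊇) fails.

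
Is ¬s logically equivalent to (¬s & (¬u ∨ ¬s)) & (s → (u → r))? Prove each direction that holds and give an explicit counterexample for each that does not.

(⇒) Assume the antecedent. If s is true, the antecedent cannot hold. If s is false, the consequent reduces to true regardless of the other variables. Either way the consequent holds.

(⇐) Assume the antecedent. If s is true, the antecedent cannot hold. If s is false, ¬s reduces to true regardless of the other variables. Either way ¬s holds.

Both directions hold.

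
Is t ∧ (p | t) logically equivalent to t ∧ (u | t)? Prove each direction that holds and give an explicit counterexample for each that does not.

Forward direction. Assume the antecedent. If t is true, t ∧ (u | t) reduces to true regardless of the other variables. If t is false, the antecedent cannot hold. Either way t ∧ (u | t) holds.

Converse. Assume the antecedent. If t is true, t ∧ (p | t) reduces to true regardless of the other variables. If t is false, the antecedent cannot hold. Either way t ∧ (p | t) holds.

Both directions hold; the statement is true.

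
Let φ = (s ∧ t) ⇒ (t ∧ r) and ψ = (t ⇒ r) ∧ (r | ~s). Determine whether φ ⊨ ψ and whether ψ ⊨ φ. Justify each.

(→) This fails. Under s = T, t = F, r = F, the left side is true but the right side is false.

(←) Assume the antecedent. If s is true, the antecedent forces (s = T, t = F, r = T) or (s = T, t = T, r = T), and (s ∧ t) ⇒ (t ∧ r) holds there. If s is false, (s ∧ t) ⇒ (t ∧ r) reduces to true regardless of the other variables. Either way (s ∧ t) ⇒ (t ∧ r) holds.

Only the reverse direction holds.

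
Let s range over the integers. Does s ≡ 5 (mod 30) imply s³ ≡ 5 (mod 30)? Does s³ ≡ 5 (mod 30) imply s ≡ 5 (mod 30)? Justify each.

Forward direction. Suppose s ≡ 5 (mod 30). Write s = 30j + 5. Then (30j + 5)³ = 27000j³ + 13500j² + 2250j + 125 = 30(900j³ + 450j² + 75j + 4) + 5, so s³ ≡ 5 (mod 30).

Converse. Suppose s³ ≡ 5 (mod 30). The only residue r in {0, …, 29} with r³ ≡ 5 (mod 30) is r = 5, so s ≡ 5 (mod 30).

Both directions hold.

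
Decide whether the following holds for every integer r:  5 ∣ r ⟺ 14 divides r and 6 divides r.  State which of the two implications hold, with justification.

Neither direction holds.

(→) This fails: take r = 5. Certainly 5 ∣ 5, but 14 ∤ 5.

(←) This fails: take r = 42. Both 14 ∣ 42 and 6 ∣ 42, yet 42 is not a multiple of 5 (since 42 = 8·5 + 2), so 5 ∤ 42.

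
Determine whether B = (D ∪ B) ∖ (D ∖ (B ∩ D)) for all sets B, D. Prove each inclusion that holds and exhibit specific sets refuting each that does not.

(⊆) Let x ∈ B. Then either x ∈ B and x ∉ D; or x ∈ B ∩ D. In each case x ∈ (D ∪ B) ∖ (D ∖ (B ∩ D)), so B ⊆ (D ∪ B) ∖ (D ∖ (B ∩ D)).

(⊇) Let x ∈ (D ∪ B) ∖ (D ∖ (B ∩ D)). Then either x ∈ B and x ∉ D; or x ∈ B ∩ D. In each case x ∈ B, so (D ∪ B) ∖ (D ∖ (B ∩ D)) ⊆ B.

The two sets are equal.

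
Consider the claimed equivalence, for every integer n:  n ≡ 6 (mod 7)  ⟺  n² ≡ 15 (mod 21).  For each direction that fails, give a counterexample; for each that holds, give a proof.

Forward direction. This fails: take n = 13. Then 13 ≡ 6 (mod 7), but 13² = 169 ≡ 1 (mod 21), not 15.

Converse. This fails: take n = 15. Then 15² = 225 ≡ 15 (mod 21), yet 15 ≡ 1 (mod 7), not 6.

(⇒) fails and (⇐) fails.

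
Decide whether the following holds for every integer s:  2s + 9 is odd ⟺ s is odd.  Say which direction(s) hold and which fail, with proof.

Only the converse holds.

[⇒] This fails: take s = 6. Then 2s + 9 = 21, which is odd, yet s = 6 is even, not odd.

[⇐] Suppose s is odd. Since 2 is even, 2s is even for every s, so 2s + 9 has the same parity as 9, which is odd. Hence 2s + 9 is odd.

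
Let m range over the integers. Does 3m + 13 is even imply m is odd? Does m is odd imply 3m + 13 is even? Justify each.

(←) Suppose m is odd; write m = 2j + 1. Then 3m + 13 = 3·(2j + 1) + 13 = 2·3j + 16, which is even.

(→) Suppose 3m + 13 is even. Since 3 is odd, 3m and m have the same parity, so 3m + 13 ≡ m + 13 (mod 2). As 13 is odd, 3m + 13 is even exactly when m is odd. Thus m is odd.

Both directions hold; the statement is true.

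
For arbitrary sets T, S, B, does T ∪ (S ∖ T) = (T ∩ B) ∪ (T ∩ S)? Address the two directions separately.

Only the reverse inclusion holds.

(⟹) This inclusion fails. Take T = {1}, S = ∅, B = ∅; then 1 ∈ T ∪ (S ∖ T) but 1 ∉ (T ∩ B) ∪ (T ∩ S).

(⟸) Let x ∈ (T ∩ B) ∪ (T ∩ S). Then either x ∈ T ∩ S and x ∉ B; or x ∈ T ∩ B and x ∉ S; or x ∈ T ∩ S ∩ B. In each case x ∈ T ∪ (S ∖ T), so (T ∩ B) ∪ (T ∩ S) ⊆ T ∪ (S ∖ T).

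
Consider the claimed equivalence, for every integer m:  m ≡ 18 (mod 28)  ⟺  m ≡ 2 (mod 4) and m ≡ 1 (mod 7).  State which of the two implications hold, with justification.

Both directions fail.

(→) This fails: m = 18 gives 18 ≡ 18 (mod 28) but 18 ≡ 4 (mod 7), so the conjunction on the right does not hold.

(←) This fails: m = 22 satisfies both congruences on the right (22 ≡ 2 mod 4 and 22 ≡ 1 mod 7) yet 22 ≡ 22 (mod 28), not 18.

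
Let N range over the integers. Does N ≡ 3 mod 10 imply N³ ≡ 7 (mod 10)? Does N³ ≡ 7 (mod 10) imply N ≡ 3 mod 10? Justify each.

Converse. For the converse, argue contrapositively. If N ≢ 3 (mod 10), then N is congruent to one of 0, 1, 2, 4, 5, 6, 7, 8, 9 modulo 10, and these give N³ ≡ 0, 1, 8, 4, 5, 6, 3, 2, 9 respectively — never 7.

Forward direction. Suppose N ≡ 3 mod 10. Write N = 10j + 3. Then (10j + 3)³ = 1000j³ + 900j² + 270j + 27 = 10(100j³ + 90j² + 27j + 2) + 7, so N³ ≡ 7 (mod 10).

Both directions hold; the statement is true.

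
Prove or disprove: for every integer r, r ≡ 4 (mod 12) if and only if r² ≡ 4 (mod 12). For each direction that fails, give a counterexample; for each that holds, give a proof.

(⇒) Suppose r ≡ 4 (mod 12). Write r = 12j + 4. Then (12j + 4)² = 144j² + 96j + 16 = 12(12j² + 8j + 1) + 4, so r² ≡ 4 (mod 12).

(⇐) This fails: take r = 2. Then 2² = 4 ≡ 4 (mod 12), yet 2 ≡ 2 (mod 12), not 4.

The forward direction holds; the converse fails.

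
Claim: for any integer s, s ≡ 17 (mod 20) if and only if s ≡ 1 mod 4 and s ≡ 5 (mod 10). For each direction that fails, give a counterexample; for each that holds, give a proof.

(→) This fails: s = 17 gives 17 ≡ 17 (mod 20) but 17 ≡ 7 (mod 10), so the conjunction on the right does not hold.

(←) This fails: s = 5 satisfies both congruences on the right (5 ≡ 1 mod 4 and 5 ≡ 5 mod 10) yet 5 ≡ 5 (mod 20), not 17.

Neither direction holds.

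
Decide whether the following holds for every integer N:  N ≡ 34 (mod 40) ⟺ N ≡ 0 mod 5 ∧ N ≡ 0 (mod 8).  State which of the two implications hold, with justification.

(⟹) This fails: N = 34 gives 34 ≡ 34 (mod 40) but 34 ≡ 4 (mod 5), so the conjunction on the right does not hold.

(⟸) This fails: N = 0 satisfies both congruences on the right (0 ≡ 0 mod 5 and 0 ≡ 0 mod 8) yet 0 ≡ 0 (mod 40), not 34.

Neither implication holds.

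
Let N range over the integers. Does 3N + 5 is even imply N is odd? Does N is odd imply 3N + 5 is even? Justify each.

(→) Suppose 3N + 5 is even. Since 3 is odd, 3N and N have the same parity, so 3N + 5 ≡ N + 5 (mod 2). As 5 is odd, 3N + 5 is even exactly when N is odd. Thus N is odd.

(←) Conversely, suppose N is odd; write N = 2j + 1. Then 3N + 5 = 3·(2j + 1) + 5 = 2·3j + 8, which is even.

Equivalent; both directions hold.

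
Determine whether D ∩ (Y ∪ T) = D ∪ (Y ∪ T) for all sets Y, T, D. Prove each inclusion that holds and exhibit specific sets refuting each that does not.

(⟹) Let x ∈ D ∩ (Y ∪ T). Then either x ∈ Y ∩ D and x ∉ T; or x ∈ T ∩ D and x ∉ Y; or x ∈ Y ∩ T ∩ D. In each case x ∈ D ∪ (Y ∪ T), so D ∩ (Y ∪ T) ⊆ D ∪ (Y ∪ T).

(⟸) This inclusion fails. Take Y = {1}, T = ∅, D = ∅; then 1 ∈ D ∪ (Y ∪ T) but 1 ∉ D ∩ (Y ∪ T).

(⊆) holds; (⊇) fails.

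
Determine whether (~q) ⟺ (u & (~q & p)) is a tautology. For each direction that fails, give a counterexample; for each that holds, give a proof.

(⇒) This fails. Under q = F, p = F, u = F, the left side is true but the right side is false.

(⇐) Assume the antecedent. If q is true, the antecedent cannot hold. If q is false, ~q reduces to true regardless of the other variables. Either way ~q holds.

(⇒) fails; (⇐) holds.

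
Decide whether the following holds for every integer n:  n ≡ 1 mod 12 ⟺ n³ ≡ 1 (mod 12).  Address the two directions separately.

(⟸) For the converse, argue contrapositively. If n ≢ 1 (mod 12), then n is congruent to one of 0, 2, 3, 4, 5, 6, 7, 8, 9, 10, 11 modulo 12, and these give n³ ≡ 0, 8, 3, 4, 5, 0, 7, 8, 9, 4, 11 respectively — never 1.

(⟹) Suppose n ≡ 1 mod 12. Write n = 12j + 1. Then (12j + 1)³ = 1728j³ + 432j² + 36j + 1 = 12(144j³ + 36j² + 3j) + 1, so n³ ≡ 1 (mod 12).

Both directions hold; the statement is true.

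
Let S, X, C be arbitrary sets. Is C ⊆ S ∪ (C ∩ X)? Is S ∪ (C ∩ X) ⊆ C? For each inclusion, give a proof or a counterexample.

Both inclusions fail.

(⊆) This inclusion fails. Take S = ∅, X = ∅, C = {1}; then 1 ∈ C but 1 ∉ S ∪ (C ∩ X).

(⊇) This inclusion fails. Take S = {1}, X = ∅, C = ∅; then 1 ∈ S ∪ (C ∩ X) but 1 ∉ C.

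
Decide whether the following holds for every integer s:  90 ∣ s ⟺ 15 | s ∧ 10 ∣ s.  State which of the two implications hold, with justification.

Only the forward implication holds.

(⇒) If 90 ∣ s, write s = 90q. Since 90 = 6·15, s = 15·(6q), so 15 ∣ s; and since 90 = 9·10, s = 10·(9q), so 10 ∣ s.

(⇐) This fails: take s = 30. Both 15 ∣ 30 and 10 ∣ 30, yet 30 is not a multiple of 90 (since 30 = 0·90 + 30), so 90 ∤ 30.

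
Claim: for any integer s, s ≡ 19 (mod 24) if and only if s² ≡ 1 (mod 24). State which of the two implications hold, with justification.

(←) This fails: take s = 1. Then 1² = 1 ≡ 1 (mod 24), yet 1 ≡ 1 (mod 24), not 19.

(→) Suppose s ≡ 19 (mod 24). Write s = 24j + 19. Then (24j + 19)² = 576j² + 912j + 361 = 24(24j² + 38j + 15) + 1, so s² ≡ 1 (mod 24).

The forward direction holds; the converse fails.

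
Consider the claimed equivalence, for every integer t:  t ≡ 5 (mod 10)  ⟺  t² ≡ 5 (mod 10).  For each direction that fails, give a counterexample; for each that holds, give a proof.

(⟹) Suppose t ≡ 5 (mod 10). Write t = 10j + 5. Then (10j + 5)² = 100j² + 100j + 25 = 10(10j² + 10j + 2) + 5, so t² ≡ 5 (mod 10).

(⟸) Conversely, suppose t² ≡ 5 (mod 10). The only residue r in {0, …, 9} with r² ≡ 5 (mod 10) is r = 5, so t ≡ 5 (mod 10).

Both directions hold.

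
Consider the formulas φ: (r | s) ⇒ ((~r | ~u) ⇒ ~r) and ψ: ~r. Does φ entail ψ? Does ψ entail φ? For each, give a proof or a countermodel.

[⇒] This fails. Under s = F, r = T, u = T, the left side is true but the right side is false.

[⇐] Assume the antecedent. If s is true, the antecedent forces (s = T, r = F, u = F) or (s = T, r = F, u = T), and (r | s) ⇒ ((~r | ~u) ⇒ ~r) holds there. If s is false, the antecedent forces (s = F, r = F, u = F) or (s = F, r = F, u = T), and (r | s) ⇒ ((~r | ~u) ⇒ ~r) holds there. Either way (r | s) ⇒ ((~r | ~u) ⇒ ~r) holds.

The forward direction fails; the converse holds.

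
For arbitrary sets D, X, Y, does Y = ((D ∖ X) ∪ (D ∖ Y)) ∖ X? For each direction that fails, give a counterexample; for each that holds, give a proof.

Forward inclusion. This inclusion fails. Take D = ∅, X = ∅, Y = {1}; then 1 ∈ Y but 1 ∉ ((D ∖ X) ∪ (D ∖ Y)) ∖ X.

Reverse inclusion. This inclusion fails. Take D = {1}, X = ∅, Y = ∅; then 1 ∈ ((D ∖ X) ∪ (D ∖ Y)) ∖ X but 1 ∉ Y.

Both inclusions fail.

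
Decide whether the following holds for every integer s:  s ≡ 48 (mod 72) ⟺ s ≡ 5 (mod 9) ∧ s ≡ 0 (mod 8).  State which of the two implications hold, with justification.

(⟹) This fails: s = 48 gives 48 ≡ 48 (mod 72) but 48 ≡ 3 (mod 9), so the conjunction on the right does not hold.

(⟸) This fails: s = 32 satisfies both congruences on the right (32 ≡ 5 mod 9 and 32 ≡ 0 mod 8) yet 32 ≡ 32 (mod 72), not 48.

(⇒) fails and (⇐) fails.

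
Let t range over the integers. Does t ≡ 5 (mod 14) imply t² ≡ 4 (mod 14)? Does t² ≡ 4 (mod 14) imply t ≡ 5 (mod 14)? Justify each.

Both directions fail.

Forward direction. This fails: take t = 5. Then 5 ≡ 5 (mod 14), but 5² = 25 ≡ 11 (mod 14), not 4.

Converse. This fails: take t = 2. Then 2² = 4 ≡ 4 (mod 14), yet 2 ≡ 2 (mod 14), not 5.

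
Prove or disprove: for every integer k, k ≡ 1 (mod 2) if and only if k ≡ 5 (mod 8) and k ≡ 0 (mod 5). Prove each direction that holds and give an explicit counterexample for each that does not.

(⇒) This fails: k = 1 gives 1 ≡ 1 (mod 2) but 1 ≡ 1 (mod 8), so the conjunction on the right does not hold.

(⇐) Conversely, if k ≡ 5 (mod 8) and k ≡ 0 (mod 5), then by the Chinese remainder theorem k ≡ 5 (mod 40). Since 5 ≡ 1 (mod 2) and 2 ∣ 40, we get k ≡ 1 (mod 2).

The forward direction fails; the converse holds.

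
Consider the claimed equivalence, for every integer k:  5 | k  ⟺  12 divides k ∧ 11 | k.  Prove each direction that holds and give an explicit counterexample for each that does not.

Forward direction. This fails: take k = 5. Certainly 5 ∣ 5, but 12 ∤ 5.

Converse. This fails: take k = 132. Both 12 ∣ 132 and 11 ∣ 132, yet 132 is not a multiple of 5 (since 132 = 26·5 + 2), so 5 ∤ 132.

Both directions fail.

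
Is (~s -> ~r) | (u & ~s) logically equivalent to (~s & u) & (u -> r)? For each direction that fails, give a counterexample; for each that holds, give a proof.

[⇒] This fails. Under u = F, r = F, s = F, the left side is true but the right side is false.

[⇐] Assume the antecedent. If u is true, (~s -> ~r) | (u & ~s) reduces to true regardless of the other variables. If u is false, the antecedent cannot hold. Either way (~s -> ~r) | (u & ~s) holds.

The forward direction fails; the converse holds.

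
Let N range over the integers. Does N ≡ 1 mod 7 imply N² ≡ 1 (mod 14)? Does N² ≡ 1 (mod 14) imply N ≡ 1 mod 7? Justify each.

(⇒) fails and (⇐) fails.

[⇒] This fails: take N = 8. Then 8 ≡ 1 (mod 7), but 8² = 64 ≡ 8 (mod 14), not 1.

[⇐] This fails: take N = 13. Then 13² = 169 ≡ 1 (mod 14), yet 13 ≡ 6 (mod 7), not 1.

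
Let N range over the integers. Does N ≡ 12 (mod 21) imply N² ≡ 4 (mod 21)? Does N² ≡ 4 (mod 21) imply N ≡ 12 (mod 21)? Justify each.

(⇒) This fails: take N = 12. Then 12 ≡ 12 (mod 21), but 12² = 144 ≡ 18 (mod 21), not 4.

(⇐) This fails: take N = 2. Then 2² = 4 ≡ 4 (mod 21), yet 2 ≡ 2 (mod 21), not 12.

Neither implication holds.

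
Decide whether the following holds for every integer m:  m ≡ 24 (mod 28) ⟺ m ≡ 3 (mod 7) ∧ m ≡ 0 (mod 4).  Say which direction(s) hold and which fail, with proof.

The biconditional holds.

Forward direction. Suppose m ≡ 24 (mod 28); write m = 28j + 24. Since 7 ∣ 28, reducing mod 7 gives m ≡ 24 ≡ 3 (mod 7); since 4 ∣ 28, reducing mod 4 gives m ≡ 24 ≡ 0 (mod 4).

Converse. If m ≡ 3 (mod 7) and m ≡ 0 (mod 4), then by the Chinese remainder theorem m ≡ 24 (mod 28). This is exactly m ≡ 24 (mod 28).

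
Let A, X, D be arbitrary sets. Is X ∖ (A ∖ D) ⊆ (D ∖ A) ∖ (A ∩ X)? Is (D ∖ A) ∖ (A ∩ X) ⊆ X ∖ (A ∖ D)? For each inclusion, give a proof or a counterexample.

(⟹) This inclusion fails. Take A = ∅, X = {1}, D = ∅; then 1 ∈ X ∖ (A ∖ D) but 1 ∉ (D ∖ A) ∖ (A ∩ X).

(⟸) This inclusion fails. Take A = ∅, X = ∅, D = {1}; then 1 ∈ (D ∖ A) ∖ (A ∩ X) but 1 ∉ X ∖ (A ∖ D).

(⊆) fails and (⊇) fails.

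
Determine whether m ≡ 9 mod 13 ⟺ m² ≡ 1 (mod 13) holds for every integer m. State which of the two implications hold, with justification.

(⇒) This fails: take m = 9. Then 9 ≡ 9 (mod 13), but 9² = 81 ≡ 3 (mod 13), not 1.

(⇐) This fails: take m = 1. Then 1² = 1 ≡ 1 (mod 13), yet 1 ≡ 1 (mod 13), not 9.

Neither direction holds.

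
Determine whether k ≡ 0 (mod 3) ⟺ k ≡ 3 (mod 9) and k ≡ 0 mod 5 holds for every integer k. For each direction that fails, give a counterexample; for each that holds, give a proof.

(⟹) This fails: k = 0 gives 0 ≡ 0 (mod 3) but 0 ≡ 0 (mod 9), so the conjunction on the right does not hold.

(⟸) Conversely, if k ≡ 3 (mod 9) and k ≡ 0 (mod 5), then by the Chinese remainder theorem k ≡ 30 (mod 45). Since 30 ≡ 0 (mod 3) and 3 ∣ 45, we get k ≡ 0 (mod 3).

Not equivalent: only (⇐) holds.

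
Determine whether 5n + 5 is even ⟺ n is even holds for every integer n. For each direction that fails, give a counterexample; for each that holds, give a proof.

Both directions fail.

[⇒] This fails: n = 1 gives 5n + 5 = 10, which is even, but 1 is odd, not even.

[⇐] This also fails: n = 4 is even, but 5n + 5 = 25 is odd, not even.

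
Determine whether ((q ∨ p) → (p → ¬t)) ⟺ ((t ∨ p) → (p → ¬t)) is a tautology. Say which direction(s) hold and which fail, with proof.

[⇒] Assume the antecedent. If t is true, the antecedent forces (t = T, q = F, p = F) or (t = T, q = T, p = F), and (t ∨ p) → (p → ¬t) holds there. If t is false, (t ∨ p) → (p → ¬t) reduces to true regardless of the other variables. Either way (t ∨ p) → (p → ¬t) holds.

[⇐] Assume the antecedent. If t is true, the antecedent forces (t = T, q = F, p = F) or (t = T, q = T, p = F), and (q ∨ p) → (p → ¬t) holds there. If t is false, (q ∨ p) → (p → ¬t) reduces to true regardless of the other variables. Either way (q ∨ p) → (p → ¬t) holds.

The biconditional holds.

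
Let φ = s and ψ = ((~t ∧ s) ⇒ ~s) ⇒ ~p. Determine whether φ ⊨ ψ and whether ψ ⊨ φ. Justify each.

(⇒) This fails. Under s = T, p = T, t = T, the left side is true but the right side is false.

(⇐) This fails. Under s = F, p = F, t = F, the left side is false but the right side is true.

Neither direction holds.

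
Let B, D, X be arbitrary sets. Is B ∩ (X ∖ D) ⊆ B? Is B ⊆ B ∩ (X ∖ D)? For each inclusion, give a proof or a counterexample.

(⟹) Let x ∈ B ∩ (X ∖ D). Then x ∈ B ∩ X and x ∉ D, from which x ∈ B.

(⟸) This inclusion fails. Take B = {1}, D = ∅, X = ∅; then 1 ∈ B but 1 ∉ B ∩ (X ∖ D).

Only the forward inclusion holds.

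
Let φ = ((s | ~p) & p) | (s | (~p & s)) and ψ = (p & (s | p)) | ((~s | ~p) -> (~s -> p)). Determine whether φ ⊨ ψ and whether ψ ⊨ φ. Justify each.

Only the forward direction holds.

[⇒] Assume the antecedent. If p is true, the consequent reduces to true regardless of the other variables. If p is false, the antecedent forces (p = F, s = T), and the consequent holds there. Either way the consequent holds.

[⇐] This fails. Under p = T, s = F, the left side is false but the right side is true.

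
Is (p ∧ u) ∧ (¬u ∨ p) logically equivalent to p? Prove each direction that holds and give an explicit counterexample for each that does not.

(⟹) Assume the antecedent. If u is true, the antecedent forces (u = T, p = T), and p holds there. If u is false, the antecedent cannot hold. Either way p holds.

(⟸) This fails. Under u = F, p = T, the left side is false but the right side is true.

Only the forward direction holds.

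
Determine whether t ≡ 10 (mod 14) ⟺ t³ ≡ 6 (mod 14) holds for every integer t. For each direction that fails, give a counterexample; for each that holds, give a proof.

(⇒) holds; (⇐) fails.

(⇒) Suppose t ≡ 10 (mod 14). Write t = 14j + 10. Then (14j + 10)³ = 2744j³ + 5880j² + 4200j + 1000 = 14(196j³ + 420j² + 300j + 71) + 6, so t³ ≡ 6 (mod 14).

(⇐) This fails: take t = 6. Then 6³ = 216 ≡ 6 (mod 14), yet 6 ≡ 6 (mod 14), not 10.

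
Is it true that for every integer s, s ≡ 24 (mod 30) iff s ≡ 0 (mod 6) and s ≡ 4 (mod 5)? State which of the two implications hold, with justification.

(→) Suppose s ≡ 24 (mod 30); write s = 30j + 24. Since 6 ∣ 30, reducing mod 6 gives s ≡ 24 ≡ 0 (mod 6); since 5 ∣ 30, reducing mod 5 gives s ≡ 24 ≡ 4 (mod 5).

(←) Conversely, if s ≡ 0 (mod 6) and s ≡ 4 (mod 5), then by the Chinese remainder theorem s ≡ 24 (mod 30). This is exactly s ≡ 24 (mod 30).

Both directions hold.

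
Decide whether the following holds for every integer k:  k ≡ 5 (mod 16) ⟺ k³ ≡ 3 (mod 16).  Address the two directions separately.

Forward direction. This fails: take k = 5. Then 5 ≡ 5 (mod 16), but 5³ = 125 ≡ 13 (mod 16), not 3.

Converse. This fails: take k = 11. Then 11³ = 1331 ≡ 3 (mod 16), yet 11 ≡ 11 (mod 16), not 5.

Neither direction holds.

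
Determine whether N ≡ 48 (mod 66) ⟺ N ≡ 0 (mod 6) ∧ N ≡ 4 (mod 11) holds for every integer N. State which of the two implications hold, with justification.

Equivalent; both directions hold.

(⇒) Suppose N ≡ 48 (mod 66); write N = 66j + 48. Since 6 ∣ 66, reducing mod 6 gives N ≡ 48 ≡ 0 (mod 6); since 11 ∣ 66, reducing mod 11 gives N ≡ 48 ≡ 4 (mod 11).

(⇐) Conversely, if N ≡ 0 (mod 6) and N ≡ 4 (mod 11), then by the Chinese remainder theorem N ≡ 48 (mod 66). This is exactly N ≡ 48 (mod 66).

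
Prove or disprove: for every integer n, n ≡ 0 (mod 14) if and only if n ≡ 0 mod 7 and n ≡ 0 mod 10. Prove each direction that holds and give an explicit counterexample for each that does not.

Only the reverse direction holds.

(→) This fails: n = 42 gives 42 ≡ 0 (mod 14) but 42 ≡ 2 (mod 10), so the conjunction on the right does not hold.

(←) Conversely, if n ≡ 0 (mod 7) and n ≡ 0 (mod 10), then by the Chinese remainder theorem n ≡ 0 (mod 70). Since 0 ≡ 0 (mod 14) and 14 ∣ 70, we get n ≡ 0 (mod 14).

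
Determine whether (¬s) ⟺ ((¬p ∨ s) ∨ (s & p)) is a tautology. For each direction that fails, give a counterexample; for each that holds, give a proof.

(⇒) This fails. Under s = F, p = T, the left side is true but the right side is false.

(⇐) This fails. Under s = T, p = F, the left side is false but the right side is true.

Neither implication holds.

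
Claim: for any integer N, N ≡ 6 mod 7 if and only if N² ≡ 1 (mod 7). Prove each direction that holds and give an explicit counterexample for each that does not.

Forward direction. Suppose N ≡ 6 mod 7. Write N = 7j + 6. Then (7j + 6)² = 49j² + 84j + 36 = 7(7j² + 12j + 5) + 1, so N² ≡ 1 (mod 7).

Converse. This fails: take N = 1. Then 1² = 1 ≡ 1 (mod 7), yet 1 ≡ 1 (mod 7), not 6.

Only the forward direction holds.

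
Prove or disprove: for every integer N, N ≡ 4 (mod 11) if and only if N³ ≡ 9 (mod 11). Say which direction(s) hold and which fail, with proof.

(⇐) Suppose N³ ≡ 9 (mod 11). The only residue r in {0, …, 10} with r³ ≡ 9 (mod 11) is r = 4, so N ≡ 4 (mod 11).

(⇒) Suppose N ≡ 4 (mod 11). Write N = 11j + 4. Then (11j + 4)³ = 1331j³ + 1452j² + 528j + 64 = 11(121j³ + 132j² + 48j + 5) + 9, so N³ ≡ 9 (mod 11).

Equivalent; both directions hold.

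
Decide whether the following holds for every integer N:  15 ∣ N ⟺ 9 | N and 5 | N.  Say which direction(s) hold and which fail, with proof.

Forward direction. This fails: take N = 15. Certainly 15 ∣ 15, but 9 ∤ 15.

Converse. Suppose 9 ∣ N and 5 ∣ N. Any common multiple of 9 and 5 is a multiple of their lcm; here gcd(9, 5) = 1, so lcm(9, 5) = 9·5 = 45, so 45 ∣ N. Since 15 ∣ 45, it follows that 15 ∣ N.

The forward direction fails; the converse holds.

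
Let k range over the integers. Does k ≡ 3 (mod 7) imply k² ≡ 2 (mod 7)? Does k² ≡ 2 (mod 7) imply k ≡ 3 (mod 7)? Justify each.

(⇒) holds; (⇐) fails.

(⟸) This fails: take k = 4. Then 4² = 16 ≡ 2 (mod 7), yet 4 ≡ 4 (mod 7), not 3.

(⟹) Suppose k ≡ 3 (mod 7). Write k = 7j + 3. Then (7j + 3)² = 49j² + 42j + 9 = 7(7j² + 6j + 1) + 2, so k² ≡ 2 (mod 7).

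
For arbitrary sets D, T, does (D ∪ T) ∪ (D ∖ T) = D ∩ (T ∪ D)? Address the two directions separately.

Forward inclusion. This inclusion fails. Take D = ∅, T = {1}; then 1 ∈ (D ∪ T) ∪ (D ∖ T) but 1 ∉ D ∩ (T ∪ D).

Reverse inclusion. Let x ∈ D ∩ (T ∪ D). Then either x ∈ D and x ∉ T; or x ∈ D ∩ T. In each case x ∈ (D ∪ T) ∪ (D ∖ T), so D ∩ (T ∪ D) ⊆ (D ∪ T) ∪ (D ∖ T).

(⊆) fails; (⊇) holds.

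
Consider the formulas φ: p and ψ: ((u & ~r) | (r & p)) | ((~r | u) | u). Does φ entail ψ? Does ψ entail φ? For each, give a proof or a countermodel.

(⇒) holds; (⇐) fails.

(→) Assume the antecedent. If p is true, the consequent reduces to true regardless of the other variables. If p is false, the antecedent cannot hold. Either way the consequent holds.

(←) This fails. Under p = F, r = F, u = F, the left side is false but the right side is true.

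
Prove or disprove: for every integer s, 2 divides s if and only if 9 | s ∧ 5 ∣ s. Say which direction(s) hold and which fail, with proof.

(→) This fails: take s = 2. Certainly 2 ∣ 2, but 9 ∤ 2.

(←) This fails: take s = 45. Both 9 ∣ 45 and 5 ∣ 45, yet 45 is not a multiple of 2 (since 45 = 22·2 + 1), so 2 ∤ 45.

Both directions fail.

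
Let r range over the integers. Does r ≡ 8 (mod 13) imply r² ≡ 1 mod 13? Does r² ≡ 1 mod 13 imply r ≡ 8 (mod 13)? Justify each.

(→) This fails: take r = 8. Then 8 ≡ 8 (mod 13), but 8² = 64 ≡ 12 (mod 13), not 1.

(←) This fails: take r = 1. Then 1² = 1 ≡ 1 (mod 13), yet 1 ≡ 1 (mod 13), not 8.

Neither direction holds.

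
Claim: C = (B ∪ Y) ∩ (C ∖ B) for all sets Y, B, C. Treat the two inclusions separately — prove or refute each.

(⊆) This inclusion fails. Take Y = ∅, B = ∅, C = {1}; then 1 ∈ C but 1 ∉ (B ∪ Y) ∩ (C ∖ B).

(⊇) Let x ∈ (B ∪ Y) ∩ (C ∖ B). Then x ∈ Y ∩ C and x ∉ B, from which x ∈ C.

The sets are not equal: only the reverse inclusion holds.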